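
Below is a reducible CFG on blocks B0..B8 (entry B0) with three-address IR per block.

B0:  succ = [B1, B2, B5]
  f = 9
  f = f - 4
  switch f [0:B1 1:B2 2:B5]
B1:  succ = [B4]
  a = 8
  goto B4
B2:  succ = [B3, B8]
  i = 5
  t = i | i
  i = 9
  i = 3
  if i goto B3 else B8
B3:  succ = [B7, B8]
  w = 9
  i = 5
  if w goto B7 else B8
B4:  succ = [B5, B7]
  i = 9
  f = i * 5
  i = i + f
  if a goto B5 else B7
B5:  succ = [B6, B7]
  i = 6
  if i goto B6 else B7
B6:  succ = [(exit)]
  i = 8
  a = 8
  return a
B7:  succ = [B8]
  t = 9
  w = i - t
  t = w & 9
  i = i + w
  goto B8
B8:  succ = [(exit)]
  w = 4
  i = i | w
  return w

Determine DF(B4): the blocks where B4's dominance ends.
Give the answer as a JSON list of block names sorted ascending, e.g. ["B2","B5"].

Answer: ["B5", "B7"]

Derivation:
idom tree: B1←B0 B2←B0 B3←B2 B4←B1 B5←B0 B6←B5 B7←B0 B8←B0
Dom at joins:
  B5: preds {B0,B4}: {B0} ∩ {B0,B1,B4} = {B0}; idom=B0
  B7: preds {B3,B4,B5}: {B0,B2,B3} ∩ {B0,B1,B4} ∩ {B0,B5} = {B0}; idom=B0
  B8: preds {B2,B3,B7}: {B0,B2} ∩ {B0,B2,B3} ∩ {B0,B7} = {B0}; idom=B0

Frontier:
  join B5 pred B0: · stop@B0
  join B5 pred B4: B4→B1 stop@B0
  join B7 pred B3: B3→B2 stop@B0
  join B7 pred B4: B4→B1 stop@B0
  join B7 pred B5: B5 stop@B0
  join B8 pred B2: B2 stop@B0
  join B8 pred B3: B3→B2 stop@B0
  join B8 pred B7: B7 stop@B0
  DF(B0)=∅
  DF(B1)={B5,B7}
  DF(B2)={B7,B8}
  DF(B3)={B7,B8}
  DF(B4)={B5,B7}
  DF(B5)={B7}
  DF(B6)=∅
  DF(B7)={B8}
  DF(B8)=∅

DF(B4) = ["B5", "B7"]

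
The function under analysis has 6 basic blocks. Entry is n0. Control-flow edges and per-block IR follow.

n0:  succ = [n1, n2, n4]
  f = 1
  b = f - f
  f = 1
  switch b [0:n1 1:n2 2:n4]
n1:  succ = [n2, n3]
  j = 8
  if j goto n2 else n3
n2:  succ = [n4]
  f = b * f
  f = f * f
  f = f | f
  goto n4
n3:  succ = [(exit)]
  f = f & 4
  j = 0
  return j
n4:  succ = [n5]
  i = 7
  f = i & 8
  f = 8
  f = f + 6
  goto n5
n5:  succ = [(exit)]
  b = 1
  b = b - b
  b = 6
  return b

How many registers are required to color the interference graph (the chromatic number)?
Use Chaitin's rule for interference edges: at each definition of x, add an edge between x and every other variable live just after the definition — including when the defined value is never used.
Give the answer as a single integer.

Block summaries:
  n0 def {b,f} use ∅
  n1 def {j} use ∅
  n2 def {f} use {b,f}
  n3 def {f,j} use {f}
  n4 def {f,i} use ∅
  n5 def {b} use ∅

Live sets:
  live n0: ∅→{b,f}
  live n1: {b,f}→{b,f}
  live n2: {b,f}→∅
  live n3: {f}→∅
  live n4: ∅→∅
  live n5: ∅→∅

Interfere edges:
  b: {f,j}
  f: {b,j}
  i: ∅
  j: {b,f}

Colouring:
  clique {b,f,j} ⇒ need ≥ 3
  assign b→r0 f→r1 i→r0 j→r2 — no edge inside a register ⇒ χ ≤ 3
  χ = 3

Answer: 3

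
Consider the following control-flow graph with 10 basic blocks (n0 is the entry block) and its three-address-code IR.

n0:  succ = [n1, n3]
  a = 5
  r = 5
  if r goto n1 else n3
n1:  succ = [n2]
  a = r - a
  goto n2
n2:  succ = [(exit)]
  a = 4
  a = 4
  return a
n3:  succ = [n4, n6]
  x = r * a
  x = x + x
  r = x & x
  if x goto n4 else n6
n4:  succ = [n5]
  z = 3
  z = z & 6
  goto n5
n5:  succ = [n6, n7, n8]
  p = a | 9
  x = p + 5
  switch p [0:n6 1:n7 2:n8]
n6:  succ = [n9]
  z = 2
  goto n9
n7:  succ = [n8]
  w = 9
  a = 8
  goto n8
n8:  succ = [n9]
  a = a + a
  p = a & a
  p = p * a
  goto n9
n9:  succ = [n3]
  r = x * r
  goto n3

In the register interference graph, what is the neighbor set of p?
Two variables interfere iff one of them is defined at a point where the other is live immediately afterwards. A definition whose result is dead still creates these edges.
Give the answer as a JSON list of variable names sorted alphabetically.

Answer: ["a", "r", "x"]

Analysis:
Block summaries:
  n0: {a,r} / ∅
  n1: {a} / {a,r}
  n2: {a} / ∅
  n3: {r,x} / {a,r}
  n4: {z} / ∅
  n5: {p,x} / {a}
  n6: {z} / ∅
  n7: {a,w} / ∅
  n8: {a,p} / {a}
  n9: {r} / {r,x}

Live sets:
  live n0: ∅→{a,r}
  live n1: {a,r}→∅
  live n2: ∅→∅
  live n3: {a,r}→{a,r,x}
  live n4: {a,r}→{a,r}
  live n5: {a,r}→{a,r,x}
  live n6: {a,r,x}→{a,r,x}
  live n7: {r,x}→{a,r,x}
  live n8: {a,r,x}→{a,r,x}
  live n9: {a,r,x}→{a,r}

Interfere edges:
  a — {p,r,x,z}
  p — {a,r,x}
  r — {a,p,w,x,z}
  w — {r,x}
  x — {a,p,r,w,z}
  z — {a,r,x}

N(p) = ["a", "r", "x"]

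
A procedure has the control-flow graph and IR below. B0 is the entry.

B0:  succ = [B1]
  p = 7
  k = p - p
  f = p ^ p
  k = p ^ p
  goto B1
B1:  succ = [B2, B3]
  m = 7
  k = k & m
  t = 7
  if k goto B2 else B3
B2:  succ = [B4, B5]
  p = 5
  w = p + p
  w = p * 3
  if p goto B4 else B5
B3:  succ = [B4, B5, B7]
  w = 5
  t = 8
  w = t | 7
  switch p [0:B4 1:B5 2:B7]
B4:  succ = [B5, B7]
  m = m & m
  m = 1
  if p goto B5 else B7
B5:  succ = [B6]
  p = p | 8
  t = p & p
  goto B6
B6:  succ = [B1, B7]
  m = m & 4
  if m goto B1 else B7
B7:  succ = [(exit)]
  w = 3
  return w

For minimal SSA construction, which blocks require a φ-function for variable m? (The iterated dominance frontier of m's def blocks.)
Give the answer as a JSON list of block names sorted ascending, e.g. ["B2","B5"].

idom tree: B1←B0 B2←B1 B3←B1 B4←B1 B5←B1 B6←B5 B7←B1
Dom at joins:
  B1: preds {B0,B6}: {B0} ∩ {B0,B1,B5,B6} = {B0}; idom=B0
  B4: preds {B2,B3}: {B0,B1,B2} ∩ {B0,B1,B3} = {B0,B1}; idom=B1
  B5: preds {B2,B3,B4}: {B0,B1,B2} ∩ {B0,B1,B3} ∩ {B0,B1,B4} = {B0,B1}; idom=B1
  B7: preds {B3,B4,B6}: {B0,B1,B3} ∩ {B0,B1,B4} ∩ {B0,B1,B5,B6} = {B0,B1}; idom=B1

Frontier:
  join B1 pred B0: · stop@B0
  join B1 pred B6: B6→B5→B1 stop@B0
  join B4 pred B2: B2 stop@B1
  join B4 pred B3: B3 stop@B1
  join B5 pred B2: B2 stop@B1
  join B5 pred B3: B3 stop@B1
  join B5 pred B4: B4 stop@B1
  join B7 pred B3: B3 stop@B1
  join B7 pred B4: B4 stop@B1
  join B7 pred B6: B6→B5 stop@B1
  DF(B0)=∅
  DF(B1)={B1}
  DF(B2)={B4,B5}
  DF(B3)={B4,B5,B7}
  DF(B4)={B5,B7}
  DF(B5)={B1,B7}
  DF(B6)={B1,B7}
  DF(B7)=∅

φ for m: defs {B1,B4,B6}
  DF⁺ = {B1,B5,B7}

Answer: ["B1", "B5", "B7"]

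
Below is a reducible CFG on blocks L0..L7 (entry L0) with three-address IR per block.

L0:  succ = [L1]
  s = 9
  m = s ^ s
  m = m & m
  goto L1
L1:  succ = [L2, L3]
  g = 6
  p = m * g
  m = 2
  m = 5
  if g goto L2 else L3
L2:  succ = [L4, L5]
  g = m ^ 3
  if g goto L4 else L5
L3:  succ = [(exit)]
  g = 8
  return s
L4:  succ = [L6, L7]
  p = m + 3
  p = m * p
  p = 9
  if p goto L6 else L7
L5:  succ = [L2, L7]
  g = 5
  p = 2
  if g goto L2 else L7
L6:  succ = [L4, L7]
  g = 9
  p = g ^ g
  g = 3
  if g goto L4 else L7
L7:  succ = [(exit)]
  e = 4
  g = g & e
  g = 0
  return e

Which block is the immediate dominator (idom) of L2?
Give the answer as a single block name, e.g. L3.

Answer: L1

Working:
idom tree: L1←L0 L2←L1 L3←L1 L4←L2 L5←L2 L6←L4 L7←L2
Dom∩ at merges:
  L2: preds {L1,L5}: {L0,L1} ∩ {L0,L1,L2,L5} = {L0,L1}; idom=L1
  L4: preds {L2,L6}: {L0,L1,L2} ∩ {L0,L1,L2,L4,L6} = {L0,L1,L2}; idom=L2
  L7: preds {L4,L5,L6}: {L0,L1,L2,L4} ∩ {L0,L1,L2,L5} ∩ {L0,L1,L2,L4,L6} = {L0,L1,L2}; idom=L2

idom(L2) = L1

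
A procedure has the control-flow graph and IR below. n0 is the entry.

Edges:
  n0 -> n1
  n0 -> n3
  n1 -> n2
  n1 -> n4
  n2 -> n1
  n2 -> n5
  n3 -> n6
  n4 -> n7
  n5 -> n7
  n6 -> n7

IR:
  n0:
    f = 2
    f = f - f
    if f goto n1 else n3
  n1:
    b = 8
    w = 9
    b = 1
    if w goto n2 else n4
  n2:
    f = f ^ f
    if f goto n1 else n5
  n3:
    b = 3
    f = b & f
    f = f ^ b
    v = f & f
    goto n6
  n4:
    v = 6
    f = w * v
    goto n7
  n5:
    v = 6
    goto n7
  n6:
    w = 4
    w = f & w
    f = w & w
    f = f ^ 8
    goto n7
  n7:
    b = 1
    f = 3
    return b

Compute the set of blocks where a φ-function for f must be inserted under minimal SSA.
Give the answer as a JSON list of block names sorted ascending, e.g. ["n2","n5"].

idom tree: n1←n0 n2←n1 n3←n0 n4←n1 n5←n2 n6←n3 n7←n0
Dom∩ at merges:
  n1: preds {n0,n2}: {n0} ∩ {n0,n1,n2} = {n0}; idom=n0
  n7: preds {n4,n5,n6}: {n0,n1,n4} ∩ {n0,n1,n2,n5} ∩ {n0,n3,n6} = {n0}; idom=n0

DF derivation:
  n1←n0: walk · to n0
  n1←n2: walk n2→n1 to n0
  n7←n4: walk n4→n1 to n0
  n7←n5: walk n5→n2→n1 to n0
  n7←n6: walk n6→n3 to n0
  n0: DF=∅
  n1: DF={n1,n7}
  n2: DF={n1,n7}
  n3: DF={n7}
  n4: DF={n7}
  n5: DF={n7}
  n6: DF={n7}
  n7: DF=∅

φ for f: defs {n0,n2,n3,n4,n6,n7}
  DF⁺ = {n1,n7}

Answer: ["n1", "n7"]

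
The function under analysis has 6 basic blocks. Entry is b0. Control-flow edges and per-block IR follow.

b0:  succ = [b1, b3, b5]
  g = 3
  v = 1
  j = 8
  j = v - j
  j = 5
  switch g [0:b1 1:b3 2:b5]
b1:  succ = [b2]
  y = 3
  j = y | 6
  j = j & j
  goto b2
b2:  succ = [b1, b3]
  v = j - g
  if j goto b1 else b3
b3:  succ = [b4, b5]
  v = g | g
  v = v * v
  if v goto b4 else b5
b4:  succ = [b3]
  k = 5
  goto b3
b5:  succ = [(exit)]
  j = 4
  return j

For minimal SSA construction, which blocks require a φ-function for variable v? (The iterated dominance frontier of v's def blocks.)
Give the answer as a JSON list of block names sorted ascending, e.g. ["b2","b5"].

idom tree: b1←b0 b2←b1 b3←b0 b4←b3 b5←b0
Dom∩ at merges:
  b1: preds {b0,b2}: {b0} ∩ {b0,b1,b2} = {b0}; idom=b0
  b3: preds {b0,b2,b4}: {b0} ∩ {b0,b1,b2} ∩ {b0,b3,b4} = {b0}; idom=b0
  b5: preds {b0,b3}: {b0} ∩ {b0,b3} = {b0}; idom=b0

Frontier:
  b1←b0: walk · to b0
  b1←b2: walk b2→b1 to b0
  b3←b0: walk · to b0
  b3←b2: walk b2→b1 to b0
  b3←b4: walk b4→b3 to b0
  b5←b0: walk · to b0
  b5←b3: walk b3 to b0
  b0 → ∅
  b1 → {b1,b3}
  b2 → {b1,b3}
  b3 → {b3,b5}
  b4 → {b3}
  b5 → ∅

φ for v: defs {b0,b2,b3}
  DF⁺ = {b1,b3,b5}

Answer: ["b1", "b3", "b5"]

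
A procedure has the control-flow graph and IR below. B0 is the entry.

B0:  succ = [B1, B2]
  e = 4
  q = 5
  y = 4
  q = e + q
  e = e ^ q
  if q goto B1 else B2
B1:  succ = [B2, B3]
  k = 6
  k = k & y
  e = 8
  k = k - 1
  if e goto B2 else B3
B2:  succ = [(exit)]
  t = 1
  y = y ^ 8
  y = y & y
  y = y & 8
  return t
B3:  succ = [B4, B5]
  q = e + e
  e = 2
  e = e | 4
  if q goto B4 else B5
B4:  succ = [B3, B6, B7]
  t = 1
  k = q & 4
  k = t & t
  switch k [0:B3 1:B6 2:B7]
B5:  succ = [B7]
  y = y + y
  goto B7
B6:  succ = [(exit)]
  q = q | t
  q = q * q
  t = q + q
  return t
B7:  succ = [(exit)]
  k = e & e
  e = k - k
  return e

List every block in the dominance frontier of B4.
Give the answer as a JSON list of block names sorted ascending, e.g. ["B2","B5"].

Answer: ["B3", "B7"]

Derivation:
idom tree: B1←B0 B2←B0 B3←B1 B4←B3 B5←B3 B6←B4 B7←B3
Dom at joins:
  B2: preds {B0,B1}: {B0} ∩ {B0,B1} = {B0}; idom=B0
  B3: preds {B1,B4}: {B0,B1} ∩ {B0,B1,B3,B4} = {B0,B1}; idom=B1
  B7: preds {B4,B5}: {B0,B1,B3,B4} ∩ {B0,B1,B3,B5} = {B0,B1,B3}; idom=B3

Frontier:
  join B2 pred B0: · stop@B0
  join B2 pred B1: B1 stop@B0
  join B3 pred B1: · stop@B1
  join B3 pred B4: B4→B3 stop@B1
  join B7 pred B4: B4 stop@B3
  join B7 pred B5: B5 stop@B3
  B0: DF=∅
  B1: DF={B2}
  B2: DF=∅
  B3: DF={B3}
  B4: DF={B3,B7}
  B5: DF={B7}
  B6: DF=∅
  B7: DF=∅

DF(B4) = ["B3", "B7"]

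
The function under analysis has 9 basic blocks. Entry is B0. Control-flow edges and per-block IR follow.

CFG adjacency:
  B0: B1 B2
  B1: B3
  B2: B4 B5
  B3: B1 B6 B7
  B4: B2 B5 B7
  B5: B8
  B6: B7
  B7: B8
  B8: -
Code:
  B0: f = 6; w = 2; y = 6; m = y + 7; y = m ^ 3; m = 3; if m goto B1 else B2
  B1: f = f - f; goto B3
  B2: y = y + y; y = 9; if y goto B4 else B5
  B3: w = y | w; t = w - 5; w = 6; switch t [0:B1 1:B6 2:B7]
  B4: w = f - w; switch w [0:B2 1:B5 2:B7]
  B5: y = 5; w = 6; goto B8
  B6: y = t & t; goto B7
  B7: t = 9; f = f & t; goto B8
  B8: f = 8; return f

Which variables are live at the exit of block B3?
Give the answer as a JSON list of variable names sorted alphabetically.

Per-block:
  B0: def={f,m,w,y} ue=∅
  B1: def={f} ue={f}
  B2: def={y} ue={y}
  B3: def={t,w} ue={w,y}
  B4: def={w} ue={f,w}
  B5: def={w,y} ue=∅
  B6: def={y} ue={t}
  B7: def={f,t} ue={f}
  B8: def={f} ue=∅

Live sets:
  B0: in=∅ out={f,w,y}
  B1: in={f,w,y} out={f,w,y}
  B2: in={f,w,y} out={f,w,y}
  B3: in={f,w,y} out={f,t,w,y}
  B4: in={f,w,y} out={f,w,y}
  B5: in=∅ out=∅
  B6: in={f,t} out={f}
  B7: in={f} out=∅
  B8: in=∅ out=∅

live-out(B3) = ["f", "t", "w", "y"]

Answer: ["f", "t", "w", "y"]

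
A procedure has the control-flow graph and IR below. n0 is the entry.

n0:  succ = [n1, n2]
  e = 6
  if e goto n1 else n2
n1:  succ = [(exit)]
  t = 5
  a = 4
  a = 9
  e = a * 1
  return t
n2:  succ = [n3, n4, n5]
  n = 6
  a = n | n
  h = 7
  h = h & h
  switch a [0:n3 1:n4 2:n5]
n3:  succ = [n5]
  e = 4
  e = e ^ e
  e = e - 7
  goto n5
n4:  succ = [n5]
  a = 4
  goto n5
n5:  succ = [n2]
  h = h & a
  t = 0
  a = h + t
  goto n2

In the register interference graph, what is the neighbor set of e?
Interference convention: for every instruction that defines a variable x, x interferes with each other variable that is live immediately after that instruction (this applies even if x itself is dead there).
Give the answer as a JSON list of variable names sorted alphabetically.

Answer: ["a", "h", "t"]

Analysis:
Block summaries:
  n0 def {e} use ∅
  n1 def {a,e,t} use ∅
  n2 def {a,h,n} use ∅
  n3 def {e} use ∅
  n4 def {a} use ∅
  n5 def {a,h,t} use {a,h}

Live sets:
  n0: in=∅ out=∅
  n1: in=∅ out=∅
  n2: in=∅ out={a,h}
  n3: in={a,h} out={a,h}
  n4: in={h} out={a,h}
  n5: in={a,h} out=∅

Interfere edges:
  a — {e,h,t}
  e — {a,h,t}
  h — {a,e,t}
  n — ∅
  t — {a,e,h}

N(e) = ["a", "h", "t"]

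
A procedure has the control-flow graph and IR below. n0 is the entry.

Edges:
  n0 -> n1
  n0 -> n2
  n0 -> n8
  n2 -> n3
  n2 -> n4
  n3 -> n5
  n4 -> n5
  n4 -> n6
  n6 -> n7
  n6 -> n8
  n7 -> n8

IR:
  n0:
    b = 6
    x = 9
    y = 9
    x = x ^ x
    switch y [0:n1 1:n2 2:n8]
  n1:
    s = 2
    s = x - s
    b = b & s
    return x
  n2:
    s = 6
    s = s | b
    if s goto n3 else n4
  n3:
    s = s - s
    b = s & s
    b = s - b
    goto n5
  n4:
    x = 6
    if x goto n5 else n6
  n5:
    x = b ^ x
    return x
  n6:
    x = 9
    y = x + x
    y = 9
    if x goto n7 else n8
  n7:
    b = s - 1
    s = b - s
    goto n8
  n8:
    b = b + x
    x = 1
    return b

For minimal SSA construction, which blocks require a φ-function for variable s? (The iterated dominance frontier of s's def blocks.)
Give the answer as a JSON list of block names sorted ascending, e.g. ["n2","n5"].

idom tree: n1←n0 n2←n0 n3←n2 n4←n2 n5←n2 n6←n4 n7←n6 n8←n0
Dom∩ at merges:
  n5: preds {n3,n4}: {n0,n2,n3} ∩ {n0,n2,n4} = {n0,n2}; idom=n2
  n8: preds {n0,n6,n7}: {n0} ∩ {n0,n2,n4,n6} ∩ {n0,n2,n4,n6,n7} = {n0}; idom=n0

DF walk-up:
  n5←n3: walk n3 to n2
  n5←n4: walk n4 to n2
  n8←n0: walk · to n0
  n8←n6: walk n6→n4→n2 to n0
  n8←n7: walk n7→n6→n4→n2 to n0
  DF(n0)=∅
  DF(n1)=∅
  DF(n2)={n8}
  DF(n3)={n5}
  DF(n4)={n5,n8}
  DF(n5)=∅
  DF(n6)={n8}
  DF(n7)={n8}
  DF(n8)=∅

φ for s: defs {n1,n2,n3,n7}
  DF⁺ = {n5,n8}

Answer: ["n5", "n8"]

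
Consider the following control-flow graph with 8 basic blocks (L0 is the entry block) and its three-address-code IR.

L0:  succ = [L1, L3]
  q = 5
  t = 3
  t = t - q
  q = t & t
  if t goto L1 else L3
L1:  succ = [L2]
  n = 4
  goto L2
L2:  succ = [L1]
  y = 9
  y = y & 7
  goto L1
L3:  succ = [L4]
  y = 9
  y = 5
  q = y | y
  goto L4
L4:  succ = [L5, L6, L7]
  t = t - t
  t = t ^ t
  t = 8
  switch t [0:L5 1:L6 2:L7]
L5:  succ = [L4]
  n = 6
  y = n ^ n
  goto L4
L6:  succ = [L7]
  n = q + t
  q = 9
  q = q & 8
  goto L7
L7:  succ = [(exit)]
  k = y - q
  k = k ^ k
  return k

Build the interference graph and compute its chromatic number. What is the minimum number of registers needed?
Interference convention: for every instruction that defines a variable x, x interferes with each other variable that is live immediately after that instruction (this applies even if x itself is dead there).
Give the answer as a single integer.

Per-block:
  L0: {q,t} / ∅
  L1: {n} / ∅
  L2: {y} / ∅
  L3: {q,y} / ∅
  L4: {t} / {t}
  L5: {n,y} / ∅
  L6: {n,q} / {q,t}
  L7: {k} / {q,y}

Live sets:
  live L0: ∅→{t}
  live L1: ∅→∅
  live L2: ∅→∅
  live L3: {t}→{q,t,y}
  live L4: {q,t,y}→{q,t,y}
  live L5: {q,t}→{q,t,y}
  live L6: {q,t,y}→{q,y}
  live L7: {q,y}→∅

Interfere edges:
  k: ∅
  n: {q,t,y}
  q: {n,t,y}
  t: {n,q,y}
  y: {n,q,t}

Registers:
  {n,q,t,y} pairwise interfere (4-clique) ⇒ χ ≥ 4
  assign k→r0 n→r0 q→r1 t→r2 y→r3 — no edge inside a register ⇒ χ ≤ 4
  χ = 4

Answer: 4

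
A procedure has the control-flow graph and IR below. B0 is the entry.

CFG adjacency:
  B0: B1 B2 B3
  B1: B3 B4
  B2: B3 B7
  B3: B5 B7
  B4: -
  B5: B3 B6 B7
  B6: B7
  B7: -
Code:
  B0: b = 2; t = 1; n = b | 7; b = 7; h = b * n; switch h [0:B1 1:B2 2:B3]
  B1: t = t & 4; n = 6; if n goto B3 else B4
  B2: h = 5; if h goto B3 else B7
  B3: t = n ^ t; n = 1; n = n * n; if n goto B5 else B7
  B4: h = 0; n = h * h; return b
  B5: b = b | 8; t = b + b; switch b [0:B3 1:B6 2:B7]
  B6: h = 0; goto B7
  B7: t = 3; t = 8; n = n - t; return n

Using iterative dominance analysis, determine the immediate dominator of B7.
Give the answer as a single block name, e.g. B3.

Answer: B0

Working:
idom tree: B1←B0 B2←B0 B3←B0 B4←B1 B5←B3 B6←B5 B7←B0
Dom at joins:
  B3: preds {B0,B1,B2,B5}: {B0} ∩ {B0,B1} ∩ {B0,B2} ∩ {B0,B3,B5} = {B0}; idom=B0
  B7: preds {B2,B3,B5,B6}: {B0,B2} ∩ {B0,B3} ∩ {B0,B3,B5} ∩ {B0,B3,B5,B6} = {B0}; idom=B0

idom(B7) = B0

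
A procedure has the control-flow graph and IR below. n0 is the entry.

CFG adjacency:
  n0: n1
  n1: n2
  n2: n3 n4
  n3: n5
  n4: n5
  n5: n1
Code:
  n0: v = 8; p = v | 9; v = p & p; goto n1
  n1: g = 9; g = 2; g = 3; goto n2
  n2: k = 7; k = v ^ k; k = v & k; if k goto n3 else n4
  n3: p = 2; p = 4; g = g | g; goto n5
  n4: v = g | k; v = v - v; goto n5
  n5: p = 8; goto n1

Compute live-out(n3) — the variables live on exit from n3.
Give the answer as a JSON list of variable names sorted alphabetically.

Answer: ["v"]

Analysis:
Per-block:
  n0: {p,v} / ∅
  n1: {g} / ∅
  n2: {k} / {v}
  n3: {g,p} / {g}
  n4: {v} / {g,k}
  n5: {p} / ∅

Liveness:
  n0: in=∅ out={v}
  n1: in={v} out={g,v}
  n2: in={g,v} out={g,k,v}
  n3: in={g,v} out={v}
  n4: in={g,k} out={v}
  n5: in={v} out={v}

live-out(n3) = ["v"]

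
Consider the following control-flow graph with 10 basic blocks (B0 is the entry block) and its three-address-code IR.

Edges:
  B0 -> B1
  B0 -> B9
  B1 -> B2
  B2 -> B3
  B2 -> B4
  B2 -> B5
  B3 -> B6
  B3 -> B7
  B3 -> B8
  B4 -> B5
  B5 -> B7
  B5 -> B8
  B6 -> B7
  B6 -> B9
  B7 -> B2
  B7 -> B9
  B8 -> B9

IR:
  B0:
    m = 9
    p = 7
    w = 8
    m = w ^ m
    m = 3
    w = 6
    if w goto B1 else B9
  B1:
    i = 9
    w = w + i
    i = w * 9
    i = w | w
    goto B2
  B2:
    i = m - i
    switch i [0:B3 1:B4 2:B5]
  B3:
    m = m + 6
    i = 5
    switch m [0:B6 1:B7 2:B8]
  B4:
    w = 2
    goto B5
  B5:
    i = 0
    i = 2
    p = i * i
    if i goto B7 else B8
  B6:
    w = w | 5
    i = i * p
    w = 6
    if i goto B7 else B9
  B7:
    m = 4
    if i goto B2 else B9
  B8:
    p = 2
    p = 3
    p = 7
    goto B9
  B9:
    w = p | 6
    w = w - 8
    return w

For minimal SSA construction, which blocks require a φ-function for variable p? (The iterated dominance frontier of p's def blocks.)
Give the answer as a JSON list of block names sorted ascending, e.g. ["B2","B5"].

Answer: ["B2", "B7", "B8", "B9"]

Analysis:
idom tree: B1←B0 B2←B1 B3←B2 B4←B2 B5←B2 B6←B3 B7←B2 B8←B2 B9←B0
Dom at joins:
  B2: preds {B1,B7}: {B0,B1} ∩ {B0,B1,B2,B7} = {B0,B1}; idom=B1
  B5: preds {B2,B4}: {B0,B1,B2} ∩ {B0,B1,B2,B4} = {B0,B1,B2}; idom=B2
  B7: preds {B3,B5,B6}: {B0,B1,B2,B3} ∩ {B0,B1,B2,B5} ∩ {B0,B1,B2,B3,B6} = {B0,B1,B2}; idom=B2
  B8: preds {B3,B5}: {B0,B1,B2,B3} ∩ {B0,B1,B2,B5} = {B0,B1,B2}; idom=B2
  B9: preds {B0,B6,B7,B8}: {B0} ∩ {B0,B1,B2,B3,B6} ∩ {B0,B1,B2,B7} ∩ {B0,B1,B2,B8} = {B0}; idom=B0

DF derivation:
  B2←B1: walk · to B1
  B2←B7: walk B7→B2 to B1
  B5←B2: walk · to B2
  B5←B4: walk B4 to B2
  B7←B3: walk B3 to B2
  B7←B5: walk B5 to B2
  B7←B6: walk B6→B3 to B2
  B8←B3: walk B3 to B2
  B8←B5: walk B5 to B2
  B9←B0: walk · to B0
  B9←B6: walk B6→B3→B2→B1 to B0
  B9←B7: walk B7→B2→B1 to B0
  B9←B8: walk B8→B2→B1 to B0
  B0: DF=∅
  B1: DF={B9}
  B2: DF={B2,B9}
  B3: DF={B7,B8,B9}
  B4: DF={B5}
  B5: DF={B7,B8}
  B6: DF={B7,B9}
  B7: DF={B2,B9}
  B8: DF={B9}
  B9: DF=∅

φ for p: defs {B0,B5,B8}
  DF⁺ = {B2,B7,B8,B9}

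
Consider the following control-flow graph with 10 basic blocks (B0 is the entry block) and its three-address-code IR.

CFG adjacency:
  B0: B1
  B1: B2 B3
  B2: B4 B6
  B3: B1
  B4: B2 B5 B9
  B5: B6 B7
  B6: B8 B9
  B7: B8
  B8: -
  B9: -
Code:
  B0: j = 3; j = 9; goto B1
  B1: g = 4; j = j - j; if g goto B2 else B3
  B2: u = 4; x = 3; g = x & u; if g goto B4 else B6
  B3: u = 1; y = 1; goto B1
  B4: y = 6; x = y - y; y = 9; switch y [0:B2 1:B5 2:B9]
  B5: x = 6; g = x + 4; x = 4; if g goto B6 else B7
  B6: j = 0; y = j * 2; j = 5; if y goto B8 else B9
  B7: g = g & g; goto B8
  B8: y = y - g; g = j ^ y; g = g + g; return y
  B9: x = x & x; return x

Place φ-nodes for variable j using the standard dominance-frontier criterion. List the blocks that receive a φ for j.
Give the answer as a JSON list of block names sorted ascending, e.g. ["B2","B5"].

Answer: ["B1", "B8", "B9"]

Working:
idom tree: B1←B0 B2←B1 B3←B1 B4←B2 B5←B4 B6←B2 B7←B5 B8←B2 B9←B2
Dom∩ at merges:
  B1: preds {B0,B3}: {B0} ∩ {B0,B1,B3} = {B0}; idom=B0
  B2: preds {B1,B4}: {B0,B1} ∩ {B0,B1,B2,B4} = {B0,B1}; idom=B1
  B6: preds {B2,B5}: {B0,B1,B2} ∩ {B0,B1,B2,B4,B5} = {B0,B1,B2}; idom=B2
  B8: preds {B6,B7}: {B0,B1,B2,B6} ∩ {B0,B1,B2,B4,B5,B7} = {B0,B1,B2}; idom=B2
  B9: preds {B4,B6}: {B0,B1,B2,B4} ∩ {B0,B1,B2,B6} = {B0,B1,B2}; idom=B2

DF derivation:
  join B1 pred B0: · stop@B0
  join B1 pred B3: B3→B1 stop@B0
  join B2 pred B1: · stop@B1
  join B2 pred B4: B4→B2 stop@B1
  join B6 pred B2: · stop@B2
  join B6 pred B5: B5→B4 stop@B2
  join B8 pred B6: B6 stop@B2
  join B8 pred B7: B7→B5→B4 stop@B2
  join B9 pred B4: B4 stop@B2
  join B9 pred B6: B6 stop@B2
  DF(B0)=∅
  DF(B1)={B1}
  DF(B2)={B2}
  DF(B3)={B1}
  DF(B4)={B2,B6,B8,B9}
  DF(B5)={B6,B8}
  DF(B6)={B8,B9}
  DF(B7)={B8}
  DF(B8)=∅
  DF(B9)=∅

φ for j: defs {B0,B1,B6}
  DF⁺ = {B1,B8,B9}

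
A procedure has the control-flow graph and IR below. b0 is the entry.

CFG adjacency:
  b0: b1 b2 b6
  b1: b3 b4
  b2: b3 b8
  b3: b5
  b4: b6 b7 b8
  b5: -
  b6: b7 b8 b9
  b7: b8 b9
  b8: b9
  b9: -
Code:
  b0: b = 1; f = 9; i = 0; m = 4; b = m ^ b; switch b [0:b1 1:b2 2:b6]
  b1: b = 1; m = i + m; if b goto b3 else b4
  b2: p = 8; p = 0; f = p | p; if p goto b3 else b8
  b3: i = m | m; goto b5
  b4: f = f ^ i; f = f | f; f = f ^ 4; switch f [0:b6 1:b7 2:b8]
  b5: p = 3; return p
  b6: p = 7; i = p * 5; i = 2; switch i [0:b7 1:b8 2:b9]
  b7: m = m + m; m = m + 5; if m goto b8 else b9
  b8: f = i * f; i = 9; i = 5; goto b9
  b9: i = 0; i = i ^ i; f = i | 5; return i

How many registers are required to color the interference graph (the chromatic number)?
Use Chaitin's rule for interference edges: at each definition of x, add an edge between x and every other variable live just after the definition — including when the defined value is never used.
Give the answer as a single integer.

Block summaries:
  b0 def {b,f,i,m} use ∅
  b1 def {b,m} use {i,m}
  b2 def {f,p} use ∅
  b3 def {i} use {m}
  b4 def {f} use {f,i}
  b5 def {p} use ∅
  b6 def {i,p} use ∅
  b7 def {m} use {m}
  b8 def {f,i} use {f,i}
  b9 def {f,i} use ∅

Backward fixpoint:
  live b0: ∅→{f,i,m}
  live b1: {f,i,m}→{f,i,m}
  live b2: {i,m}→{f,i,m}
  live b3: {m}→∅
  live b4: {f,i,m}→{f,i,m}
  live b5: ∅→∅
  live b6: {f,m}→{f,i,m}
  live b7: {f,i,m}→{f,i}
  live b8: {f,i}→∅
  live b9: ∅→∅

Interference:
  b↔{f,i,m}
  f↔{b,i,m,p}
  i↔{b,f,m,p}
  m↔{b,f,i,p}
  p↔{f,i,m}

Registers:
  clique {b,f,i,m} ⇒ need ≥ 4
  assign b→r3 f→r0 i→r1 m→r2 p→r3 — no edge inside a register ⇒ χ ≤ 4
  χ = 4

Answer: 4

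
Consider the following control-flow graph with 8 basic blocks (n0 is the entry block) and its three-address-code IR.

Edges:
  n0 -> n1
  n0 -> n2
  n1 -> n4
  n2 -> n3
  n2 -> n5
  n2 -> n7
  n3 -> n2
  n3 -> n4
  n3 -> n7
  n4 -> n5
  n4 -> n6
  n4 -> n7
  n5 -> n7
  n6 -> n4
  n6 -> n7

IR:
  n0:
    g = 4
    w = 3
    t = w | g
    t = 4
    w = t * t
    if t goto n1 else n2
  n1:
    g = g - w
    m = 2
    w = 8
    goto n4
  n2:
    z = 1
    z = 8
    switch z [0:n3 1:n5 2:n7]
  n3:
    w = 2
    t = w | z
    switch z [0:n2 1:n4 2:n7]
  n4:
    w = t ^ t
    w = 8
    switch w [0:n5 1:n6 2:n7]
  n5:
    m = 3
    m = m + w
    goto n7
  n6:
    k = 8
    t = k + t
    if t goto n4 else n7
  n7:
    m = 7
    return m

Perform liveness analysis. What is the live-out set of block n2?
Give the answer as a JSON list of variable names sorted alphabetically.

Answer: ["w", "z"]

Analysis:
def/use:
  n0: def={g,t,w} ue=∅
  n1: def={g,m,w} ue={g,w}
  n2: def={z} ue=∅
  n3: def={t,w} ue={z}
  n4: def={w} ue={t}
  n5: def={m} ue={w}
  n6: def={k,t} ue={t}
  n7: def={m} ue=∅

Liveness:
  live n0: ∅→{g,t,w}
  live n1: {g,t,w}→{t}
  live n2: {w}→{w,z}
  live n3: {z}→{t,w}
  live n4: {t}→{t,w}
  live n5: {w}→∅
  live n6: {t}→{t}
  live n7: ∅→∅

live-out(n2) = ["w", "z"]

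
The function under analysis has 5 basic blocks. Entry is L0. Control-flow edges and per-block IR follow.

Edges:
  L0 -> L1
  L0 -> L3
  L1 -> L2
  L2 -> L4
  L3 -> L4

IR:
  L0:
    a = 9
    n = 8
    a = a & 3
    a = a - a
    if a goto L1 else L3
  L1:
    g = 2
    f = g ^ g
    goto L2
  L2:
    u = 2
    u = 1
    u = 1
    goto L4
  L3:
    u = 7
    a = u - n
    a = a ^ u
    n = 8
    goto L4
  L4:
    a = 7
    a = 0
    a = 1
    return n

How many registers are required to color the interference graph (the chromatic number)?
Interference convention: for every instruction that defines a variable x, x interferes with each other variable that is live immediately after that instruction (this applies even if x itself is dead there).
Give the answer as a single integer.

Answer: 3

Analysis:
Block summaries:
  L0: def={a,n} ue=∅
  L1: def={f,g} ue=∅
  L2: def={u} ue=∅
  L3: def={a,n,u} ue={n}
  L4: def={a} ue={n}

Live sets:
  live L0: ∅→{n}
  live L1: {n}→{n}
  live L2: {n}→{n}
  live L3: {n}→{n}
  live L4: {n}→∅

Interference:
  a↔{n,u}
  f↔{n}
  g↔{n}
  n↔{a,f,g,u}
  u↔{a,n}

Chromatic number:
  clique {a,n,u} ⇒ need ≥ 3
  assign a→c1 f→c1 g→c1 n→c0 u→c2 — no edge inside a register ⇒ χ ≤ 3
  χ = 3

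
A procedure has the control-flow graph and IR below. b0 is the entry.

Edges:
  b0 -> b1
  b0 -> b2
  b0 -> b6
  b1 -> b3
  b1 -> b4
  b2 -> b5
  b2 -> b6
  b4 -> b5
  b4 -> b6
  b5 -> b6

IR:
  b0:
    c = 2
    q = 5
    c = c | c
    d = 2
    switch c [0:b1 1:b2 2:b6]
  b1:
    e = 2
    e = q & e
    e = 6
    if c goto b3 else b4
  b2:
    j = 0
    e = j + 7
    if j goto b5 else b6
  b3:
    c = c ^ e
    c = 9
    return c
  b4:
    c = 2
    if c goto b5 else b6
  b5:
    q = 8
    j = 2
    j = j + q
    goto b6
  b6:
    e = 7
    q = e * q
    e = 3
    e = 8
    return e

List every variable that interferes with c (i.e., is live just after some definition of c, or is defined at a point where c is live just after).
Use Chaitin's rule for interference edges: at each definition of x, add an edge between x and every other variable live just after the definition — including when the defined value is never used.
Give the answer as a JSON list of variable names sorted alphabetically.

Block summaries:
  b0: def={c,d,q} ue=∅
  b1: def={e} ue={c,q}
  b2: def={e,j} ue=∅
  b3: def={c} ue={c,e}
  b4: def={c} ue=∅
  b5: def={j,q} ue=∅
  b6: def={e,q} ue={q}

Live sets:
  b0: in=∅ out={c,q}
  b1: in={c,q} out={c,e,q}
  b2: in={q} out={q}
  b3: in={c,e} out=∅
  b4: in={q} out={q}
  b5: in=∅ out={q}
  b6: in={q} out=∅

Interference:
  c — {d,e,q}
  d — {c,q}
  e — {c,j,q}
  j — {e,q}
  q — {c,d,e,j}

N(c) = ["d", "e", "q"]

Answer: ["d", "e", "q"]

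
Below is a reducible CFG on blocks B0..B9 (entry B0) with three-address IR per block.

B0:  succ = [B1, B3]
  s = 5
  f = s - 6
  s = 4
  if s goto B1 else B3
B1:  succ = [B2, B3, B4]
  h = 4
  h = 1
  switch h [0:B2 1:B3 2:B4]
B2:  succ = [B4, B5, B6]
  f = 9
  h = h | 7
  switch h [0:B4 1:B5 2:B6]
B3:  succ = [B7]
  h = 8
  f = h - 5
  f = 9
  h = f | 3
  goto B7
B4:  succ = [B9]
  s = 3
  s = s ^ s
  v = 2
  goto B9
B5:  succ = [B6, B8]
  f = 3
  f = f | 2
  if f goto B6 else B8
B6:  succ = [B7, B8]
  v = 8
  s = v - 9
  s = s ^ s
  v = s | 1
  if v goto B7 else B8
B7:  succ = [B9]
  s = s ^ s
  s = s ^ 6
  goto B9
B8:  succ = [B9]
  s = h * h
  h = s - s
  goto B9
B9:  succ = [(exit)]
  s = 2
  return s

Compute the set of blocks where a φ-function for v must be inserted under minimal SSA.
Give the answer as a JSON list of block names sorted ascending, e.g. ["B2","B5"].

idom tree: B1←B0 B2←B1 B3←B0 B4←B1 B5←B2 B6←B2 B7←B0 B8←B2 B9←B0
Dom at joins:
  B3: preds {B0,B1}: {B0} ∩ {B0,B1} = {B0}; idom=B0
  B4: preds {B1,B2}: {B0,B1} ∩ {B0,B1,B2} = {B0,B1}; idom=B1
  B6: preds {B2,B5}: {B0,B1,B2} ∩ {B0,B1,B2,B5} = {B0,B1,B2}; idom=B2
  B7: preds {B3,B6}: {B0,B3} ∩ {B0,B1,B2,B6} = {B0}; idom=B0
  B8: preds {B5,B6}: {B0,B1,B2,B5} ∩ {B0,B1,B2,B6} = {B0,B1,B2}; idom=B2
  B9: preds {B4,B7,B8}: {B0,B1,B4} ∩ {B0,B7} ∩ {B0,B1,B2,B8} = {B0}; idom=B0

Frontier:
  B3←B0: walk · to B0
  B3←B1: walk B1 to B0
  B4←B1: walk · to B1
  B4←B2: walk B2 to B1
  B6←B2: walk · to B2
  B6←B5: walk B5 to B2
  B7←B3: walk B3 to B0
  B7←B6: walk B6→B2→B1 to B0
  B8←B5: walk B5 to B2
  B8←B6: walk B6 to B2
  B9←B4: walk B4→B1 to B0
  B9←B7: walk B7 to B0
  B9←B8: walk B8→B2→B1 to B0
  B0: DF=∅
  B1: DF={B3,B7,B9}
  B2: DF={B4,B7,B9}
  B3: DF={B7}
  B4: DF={B9}
  B5: DF={B6,B8}
  B6: DF={B7,B8}
  B7: DF={B9}
  B8: DF={B9}
  B9: DF=∅

φ for v: defs {B4,B6}
  DF⁺ = {B7,B8,B9}

Answer: ["B7", "B8", "B9"]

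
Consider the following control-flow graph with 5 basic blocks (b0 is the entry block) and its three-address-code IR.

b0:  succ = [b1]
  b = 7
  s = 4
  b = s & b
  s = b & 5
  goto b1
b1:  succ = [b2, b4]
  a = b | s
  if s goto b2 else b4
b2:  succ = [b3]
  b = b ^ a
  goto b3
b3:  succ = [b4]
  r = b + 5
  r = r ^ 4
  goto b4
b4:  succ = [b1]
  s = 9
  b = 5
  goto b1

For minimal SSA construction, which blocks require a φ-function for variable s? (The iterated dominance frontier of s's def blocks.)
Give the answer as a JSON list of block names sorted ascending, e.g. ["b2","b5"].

idom tree: b1←b0 b2←b1 b3←b2 b4←b1
Dom∩ at merges:
  b1: preds {b0,b4}: {b0} ∩ {b0,b1,b4} = {b0}; idom=b0
  b4: preds {b1,b3}: {b0,b1} ∩ {b0,b1,b2,b3} = {b0,b1}; idom=b1

DF walk-up:
  join b1 pred b0: · stop@b0
  join b1 pred b4: b4→b1 stop@b0
  join b4 pred b1: · stop@b1
  join b4 pred b3: b3→b2 stop@b1
  b0: DF=∅
  b1: DF={b1}
  b2: DF={b4}
  b3: DF={b4}
  b4: DF={b1}

φ for s: defs {b0,b4}
  DF⁺ = {b1}

Answer: ["b1"]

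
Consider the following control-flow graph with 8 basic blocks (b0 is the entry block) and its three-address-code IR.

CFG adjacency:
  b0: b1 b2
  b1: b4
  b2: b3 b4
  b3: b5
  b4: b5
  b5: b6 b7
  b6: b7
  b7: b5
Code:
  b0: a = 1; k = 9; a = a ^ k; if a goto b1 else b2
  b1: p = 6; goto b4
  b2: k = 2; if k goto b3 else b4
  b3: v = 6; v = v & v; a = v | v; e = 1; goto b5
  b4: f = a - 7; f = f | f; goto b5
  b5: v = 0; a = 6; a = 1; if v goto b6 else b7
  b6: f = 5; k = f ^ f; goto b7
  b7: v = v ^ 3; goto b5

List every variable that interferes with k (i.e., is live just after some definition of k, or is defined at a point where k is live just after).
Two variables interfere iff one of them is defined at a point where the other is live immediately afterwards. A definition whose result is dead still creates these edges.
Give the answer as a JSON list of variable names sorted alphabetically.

Per-block:
  b0: def={a,k} ue=∅
  b1: def={p} ue=∅
  b2: def={k} ue=∅
  b3: def={a,e,v} ue=∅
  b4: def={f} ue={a}
  b5: def={a,v} ue=∅
  b6: def={f,k} ue=∅
  b7: def={v} ue={v}

Live sets:
  b0 li=∅ lo={a}
  b1 li={a} lo={a}
  b2 li={a} lo={a}
  b3 li=∅ lo=∅
  b4 li={a} lo=∅
  b5 li=∅ lo={v}
  b6 li={v} lo={v}
  b7 li={v} lo=∅

Conflict graph:
  a — {k,p,v}
  e — ∅
  f — {v}
  k — {a,v}
  p — {a}
  v — {a,f,k}

N(k) = ["a", "v"]

Answer: ["a", "v"]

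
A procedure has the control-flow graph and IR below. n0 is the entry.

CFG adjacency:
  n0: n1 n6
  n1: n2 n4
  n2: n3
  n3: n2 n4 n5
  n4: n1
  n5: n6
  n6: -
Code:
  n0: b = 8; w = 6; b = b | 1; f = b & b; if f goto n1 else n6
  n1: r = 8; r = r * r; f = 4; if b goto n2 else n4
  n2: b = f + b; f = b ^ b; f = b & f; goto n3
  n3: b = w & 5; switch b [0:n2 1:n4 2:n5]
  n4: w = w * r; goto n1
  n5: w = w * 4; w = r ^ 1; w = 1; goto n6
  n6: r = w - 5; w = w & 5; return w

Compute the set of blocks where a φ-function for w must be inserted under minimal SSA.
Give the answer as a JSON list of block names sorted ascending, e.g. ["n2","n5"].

idom tree: n1←n0 n2←n1 n3←n2 n4←n1 n5←n3 n6←n0
Dom at joins:
  n1: preds {n0,n4}: {n0} ∩ {n0,n1,n4} = {n0}; idom=n0
  n2: preds {n1,n3}: {n0,n1} ∩ {n0,n1,n2,n3} = {n0,n1}; idom=n1
  n4: preds {n1,n3}: {n0,n1} ∩ {n0,n1,n2,n3} = {n0,n1}; idom=n1
  n6: preds {n0,n5}: {n0} ∩ {n0,n1,n2,n3,n5} = {n0}; idom=n0

Frontier:
  join n1 pred n0: · stop@n0
  join n1 pred n4: n4→n1 stop@n0
  join n2 pred n1: · stop@n1
  join n2 pred n3: n3→n2 stop@n1
  join n4 pred n1: · stop@n1
  join n4 pred n3: n3→n2 stop@n1
  join n6 pred n0: · stop@n0
  join n6 pred n5: n5→n3→n2→n1 stop@n0
  n0 → ∅
  n1 → {n1,n6}
  n2 → {n2,n4,n6}
  n3 → {n2,n4,n6}
  n4 → {n1}
  n5 → {n6}
  n6 → ∅

φ for w: defs {n0,n4,n5,n6}
  DF⁺ = {n1,n6}

Answer: ["n1", "n6"]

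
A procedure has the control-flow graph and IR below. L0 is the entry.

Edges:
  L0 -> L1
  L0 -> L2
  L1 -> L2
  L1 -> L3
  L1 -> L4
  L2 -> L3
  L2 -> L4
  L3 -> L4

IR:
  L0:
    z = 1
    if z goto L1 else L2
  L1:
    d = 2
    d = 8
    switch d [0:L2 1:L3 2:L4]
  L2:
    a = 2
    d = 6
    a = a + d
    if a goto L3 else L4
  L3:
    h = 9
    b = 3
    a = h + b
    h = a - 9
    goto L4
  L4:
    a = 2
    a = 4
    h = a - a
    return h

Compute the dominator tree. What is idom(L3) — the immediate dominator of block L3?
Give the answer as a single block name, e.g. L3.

idom tree: L1←L0 L2←L0 L3←L0 L4←L0
Dom at joins:
  L2: preds {L0,L1}: {L0} ∩ {L0,L1} = {L0}; idom=L0
  L3: preds {L1,L2}: {L0,L1} ∩ {L0,L2} = {L0}; idom=L0
  L4: preds {L1,L2,L3}: {L0,L1} ∩ {L0,L2} ∩ {L0,L3} = {L0}; idom=L0

idom(L3) = L0

Answer: L0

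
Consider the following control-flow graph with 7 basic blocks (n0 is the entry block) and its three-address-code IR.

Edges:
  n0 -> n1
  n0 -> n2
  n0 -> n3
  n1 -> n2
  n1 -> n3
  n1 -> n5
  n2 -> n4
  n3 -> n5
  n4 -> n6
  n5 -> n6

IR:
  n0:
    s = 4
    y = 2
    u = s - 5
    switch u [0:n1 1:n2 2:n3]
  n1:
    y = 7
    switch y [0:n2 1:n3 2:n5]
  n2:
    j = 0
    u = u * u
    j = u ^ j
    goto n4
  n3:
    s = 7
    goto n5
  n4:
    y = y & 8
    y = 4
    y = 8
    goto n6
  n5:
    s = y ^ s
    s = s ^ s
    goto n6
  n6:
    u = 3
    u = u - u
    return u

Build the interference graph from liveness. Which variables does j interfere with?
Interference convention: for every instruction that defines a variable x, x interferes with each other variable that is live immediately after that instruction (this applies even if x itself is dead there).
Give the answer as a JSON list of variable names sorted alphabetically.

Answer: ["u", "y"]

Analysis:
def/use:
  n0 def {s,u,y} use ∅
  n1 def {y} use ∅
  n2 def {j,u} use {u}
  n3 def {s} use ∅
  n4 def {y} use {y}
  n5 def {s} use {s,y}
  n6 def {u} use ∅

Backward fixpoint:
  n0 li=∅ lo={s,u,y}
  n1 li={s,u} lo={s,u,y}
  n2 li={u,y} lo={y}
  n3 li={y} lo={s,y}
  n4 li={y} lo=∅
  n5 li={s,y} lo=∅
  n6 li=∅ lo=∅

Interference:
  j — {u,y}
  s — {u,y}
  u — {j,s,y}
  y — {j,s,u}

N(j) = ["u", "y"]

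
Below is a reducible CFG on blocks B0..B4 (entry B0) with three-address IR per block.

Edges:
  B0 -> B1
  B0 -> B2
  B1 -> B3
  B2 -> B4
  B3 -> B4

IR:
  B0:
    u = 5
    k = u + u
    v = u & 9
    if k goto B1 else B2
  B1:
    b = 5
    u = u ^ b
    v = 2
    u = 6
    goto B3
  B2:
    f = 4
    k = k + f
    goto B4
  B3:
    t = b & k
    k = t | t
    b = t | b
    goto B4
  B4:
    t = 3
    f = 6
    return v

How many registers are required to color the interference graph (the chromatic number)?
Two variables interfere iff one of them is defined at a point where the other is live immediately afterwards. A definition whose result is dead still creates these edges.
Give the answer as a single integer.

def/use:
  B0: def={k,u,v} ue=∅
  B1: def={b,u,v} ue={u}
  B2: def={f,k} ue={k}
  B3: def={b,k,t} ue={b,k}
  B4: def={f,t} ue={v}

Live sets:
  live B0: ∅→{k,u,v}
  live B1: {k,u}→{b,k,v}
  live B2: {k,v}→{v}
  live B3: {b,k,v}→{v}
  live B4: {v}→∅

Interference:
  b: {k,t,u,v}
  f: {k,v}
  k: {b,f,t,u,v}
  t: {b,k,v}
  u: {b,k,v}
  v: {b,f,k,t,u}

Registers:
  lower bound: {b,k,t,v} mutually conflict ⇒ χ ≥ 4
  assign b→r2 f→r2 k→r0 t→r3 u→r3 v→r1 — no edge inside a register ⇒ χ ≤ 4
  χ = 4

Answer: 4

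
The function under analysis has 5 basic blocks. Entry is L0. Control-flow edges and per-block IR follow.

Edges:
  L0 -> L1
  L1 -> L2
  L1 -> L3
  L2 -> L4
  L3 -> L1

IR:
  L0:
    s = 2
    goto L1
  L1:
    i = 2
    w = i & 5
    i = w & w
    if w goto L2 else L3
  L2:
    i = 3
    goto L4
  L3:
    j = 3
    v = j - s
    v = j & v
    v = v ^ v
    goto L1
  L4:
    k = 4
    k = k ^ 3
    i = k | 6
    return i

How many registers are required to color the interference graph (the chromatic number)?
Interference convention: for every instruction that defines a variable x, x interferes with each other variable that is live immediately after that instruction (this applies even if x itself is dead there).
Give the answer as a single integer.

Answer: 3

Working:
def/use:
  L0: def={s} ue=∅
  L1: def={i,w} ue=∅
  L2: def={i} ue=∅
  L3: def={j,v} ue={s}
  L4: def={i,k} ue=∅

Liveness:
  L0 li=∅ lo={s}
  L1 li={s} lo={s}
  L2 li=∅ lo=∅
  L3 li={s} lo={s}
  L4 li=∅ lo=∅

Interference:
  i↔{s,w}
  j↔{s,v}
  k↔∅
  s↔{i,j,v,w}
  v↔{j,s}
  w↔{i,s}

Registers:
  lower bound: {i,s,w} mutually conflict ⇒ χ ≥ 3
  3-colouring: R0={k,s}  R1={i,j}  R2={v,w}
  χ = 3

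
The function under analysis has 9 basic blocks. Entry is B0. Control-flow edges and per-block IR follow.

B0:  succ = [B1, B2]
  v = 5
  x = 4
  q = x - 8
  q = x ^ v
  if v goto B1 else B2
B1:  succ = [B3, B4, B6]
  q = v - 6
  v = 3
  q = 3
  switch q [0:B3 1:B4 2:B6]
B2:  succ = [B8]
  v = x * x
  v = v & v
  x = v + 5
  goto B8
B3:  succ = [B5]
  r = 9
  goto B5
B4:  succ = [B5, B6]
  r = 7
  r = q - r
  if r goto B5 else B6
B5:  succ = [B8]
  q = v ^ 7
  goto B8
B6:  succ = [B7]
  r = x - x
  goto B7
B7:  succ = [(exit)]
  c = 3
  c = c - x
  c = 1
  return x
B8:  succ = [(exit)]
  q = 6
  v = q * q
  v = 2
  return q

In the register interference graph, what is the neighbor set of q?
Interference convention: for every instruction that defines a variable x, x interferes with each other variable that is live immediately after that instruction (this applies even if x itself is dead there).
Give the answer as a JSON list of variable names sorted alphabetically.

Per-block:
  B0: {q,v,x} / ∅
  B1: {q,v} / {v}
  B2: {v,x} / {x}
  B3: {r} / ∅
  B4: {r} / {q}
  B5: {q} / {v}
  B6: {r} / {x}
  B7: {c} / {x}
  B8: {q,v} / ∅

Live sets:
  B0: in=∅ out={v,x}
  B1: in={v,x} out={q,v,x}
  B2: in={x} out=∅
  B3: in={v} out={v}
  B4: in={q,v,x} out={v,x}
  B5: in={v} out=∅
  B6: in={x} out={x}
  B7: in={x} out=∅
  B8: in=∅ out=∅

Conflict graph:
  c↔{x}
  q↔{r,v,x}
  r↔{q,v,x}
  v↔{q,r,x}
  x↔{c,q,r,v}

N(q) = ["r", "v", "x"]

Answer: ["r", "v", "x"]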